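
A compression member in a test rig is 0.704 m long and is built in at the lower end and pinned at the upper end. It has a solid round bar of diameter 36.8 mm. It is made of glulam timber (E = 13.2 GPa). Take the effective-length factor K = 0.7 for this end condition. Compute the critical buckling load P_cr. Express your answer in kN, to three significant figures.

I = πd⁴/64 = π×36.8⁴/64 = 9.002×10^4 mm⁴
I = 9.002×10^4 mm⁴ = 9.002×10^-8 m⁴
Effective length L_e = K·L = 0.7 × 0.704 = 0.4928 m
P_cr = π²EI / L_e² = π² × 13.2×10⁹ × 9.002×10^-8 / 0.4928² = 4.829×10^4 N

P_cr ≈ 48.3 kN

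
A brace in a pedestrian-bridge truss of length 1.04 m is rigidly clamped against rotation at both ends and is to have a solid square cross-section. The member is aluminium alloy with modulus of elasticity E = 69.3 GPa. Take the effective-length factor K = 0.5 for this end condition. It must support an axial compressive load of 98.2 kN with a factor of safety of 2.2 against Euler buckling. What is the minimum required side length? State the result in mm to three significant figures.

Required P_cr = n·P = 2.2 × 98.2 = 216.0 kN
L_e = K·L = 0.5 × 1.04 = 0.5200 m
Required I = P_cr·L_e²/(π²E) = 2.160×10^5 × 0.5200² / (π² × 6.93×10^10) = 8.541×10^-8 m⁴
I_req = 8.541×10^4 mm⁴
Solid square: I = a⁴/12  ⇒  a = (12I)^(1/4) = (12×8.541×10^4)^(1/4) = 31.8 mm

a ≈ 31.8 mm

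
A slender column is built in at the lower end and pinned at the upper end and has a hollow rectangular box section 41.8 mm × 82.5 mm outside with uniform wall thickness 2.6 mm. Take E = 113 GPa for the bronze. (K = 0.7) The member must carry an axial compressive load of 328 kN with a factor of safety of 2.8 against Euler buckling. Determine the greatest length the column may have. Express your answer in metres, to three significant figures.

Inner dimensions: h_i = 82.5 − 2×2.6 = 77.30 mm, b_i = 41.8 − 2×2.6 = 36.60 mm
Weak-axis I_min = (h_o·b_o³ − h_i·b_i³)/12 with b_o = 41.8, b_i = 36.60 mm (shorter outer/inner sides).
I_min = (82.5×41.8³ − 77.30×36.60³)/12 = 1.863×10^5 mm⁴
I = 1.863×10^-7 m⁴
Required critical load P_cr = n·P = 2.8 × 328 = 918.4 kN = 9.184×10^5 N
From P_cr = π²EI/(K·L)²:  L = (1/K)·√(π²EI/P_cr) = (1/0.7)·√(π²×1.13×10^11×1.863×10^-7/9.184×10^5)
L = 0.679 m

L_max ≈ 0.679 m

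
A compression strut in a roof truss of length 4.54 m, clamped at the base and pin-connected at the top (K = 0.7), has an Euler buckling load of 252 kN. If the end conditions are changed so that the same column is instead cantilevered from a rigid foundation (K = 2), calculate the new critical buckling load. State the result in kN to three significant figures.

P_cr ∝ 1/K², so P_cr,new = P_cr,old × (K_old/K_new)² = 252 × (0.7/2)²
= 252 × 0.1225 = 30.9 kN

P_cr ≈ 30.9 kN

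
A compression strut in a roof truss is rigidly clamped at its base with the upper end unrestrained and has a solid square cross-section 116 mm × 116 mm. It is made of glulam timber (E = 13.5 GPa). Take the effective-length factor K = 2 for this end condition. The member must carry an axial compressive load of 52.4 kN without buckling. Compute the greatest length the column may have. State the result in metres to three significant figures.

I = a⁴/12 = 116⁴/12 = 1.509×10^7 mm⁴
I = 1.509×10^-5 m⁴
At the buckling limit P_cr = P = 5.240×10^4 N
From P_cr = π²EI/(K·L)²:  L = (1/K)·√(π²EI/P_cr) = (1/2)·√(π²×1.35×10^10×1.509×10^-5/5.240×10^4)
L = 3.10 m

L_max ≈ 3.10 m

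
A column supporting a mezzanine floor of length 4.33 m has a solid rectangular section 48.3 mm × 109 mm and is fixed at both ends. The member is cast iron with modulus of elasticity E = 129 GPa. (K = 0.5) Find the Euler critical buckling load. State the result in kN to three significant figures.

P_cr ≈ 278 kN

Buckling occurs about the weak axis: I_min = h·b³/12 with b = 48.3 mm (the shorter side).
I_min = 109×48.3³/12 = 1.023×10^6 mm⁴
I = 1.023×10^6 mm⁴ = 1.023×10^-6 m⁴
Effective length L_e = K·L = 0.5 × 4.33 = 2.165 m
P_cr = π²EI / L_e² = π² × 129×10⁹ × 1.023×10^-6 / 2.165² = 2.780×10^5 N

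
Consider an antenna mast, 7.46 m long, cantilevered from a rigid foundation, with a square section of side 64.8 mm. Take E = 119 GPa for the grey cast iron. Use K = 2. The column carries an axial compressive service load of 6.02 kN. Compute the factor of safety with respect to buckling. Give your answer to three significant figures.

n ≈ 1.29

I = a⁴/12 = 64.8⁴/12 = 1.469×10^6 mm⁴
I = 1.469×10^6 mm⁴ = 1.469×10^-6 m⁴
Effective length L_e = K·L = 2 × 7.46 = 14.92 m
P_cr = π²EI / L_e² = π² × 119×10⁹ × 1.469×10^-6 / 14.92² = 7.752×10^3 N
Factor of safety n = P_cr / P = 7.7523 / 6.02 = 1.29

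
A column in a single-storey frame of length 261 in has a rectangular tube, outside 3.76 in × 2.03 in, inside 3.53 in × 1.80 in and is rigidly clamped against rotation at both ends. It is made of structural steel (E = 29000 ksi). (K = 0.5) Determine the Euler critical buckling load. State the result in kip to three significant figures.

P_cr ≈ 15.2 kip

Weak-axis I_min = (h_o·b_o³ − h_i·b_i³)/12 with b_o = 2.03, b_i = 1.800 in (shorter outer/inner sides).
I_min = (3.76×2.03³ − 3.530×1.800³)/12 = 0.9056 in⁴
Effective length L_e = K·L = 0.5 × 261 = 130.5 in
P_cr = π²EI / L_e² = π² × 29000×10³ × 0.9056 / 130.5² = 1.522×10^4 lb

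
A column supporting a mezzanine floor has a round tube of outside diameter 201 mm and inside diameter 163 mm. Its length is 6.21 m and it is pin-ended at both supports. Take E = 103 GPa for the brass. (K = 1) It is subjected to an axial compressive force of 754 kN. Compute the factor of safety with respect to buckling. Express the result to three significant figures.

d_o = 201 mm, d_i = 163 mm
I = π(d_o⁴ − d_i⁴)/64 = π(201⁴ − 163.0⁴)/64 = 4.547×10^7 mm⁴
I = 4.547×10^7 mm⁴ = 4.547×10^-5 m⁴
Effective length L_e = K·L = 1 × 6.21 = 6.210 m
P_cr = π²EI / L_e² = π² × 103×10⁹ × 4.547×10^-5 / 6.210² = 1.199×10^6 N
Factor of safety n = P_cr / P = 1198.6 / 754 = 1.59

n ≈ 1.59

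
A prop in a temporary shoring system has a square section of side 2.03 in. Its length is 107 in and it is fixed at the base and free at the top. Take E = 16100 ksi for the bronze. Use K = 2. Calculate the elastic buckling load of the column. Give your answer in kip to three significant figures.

P_cr ≈ 4.91 kip

I = a⁴/12 = 2.03⁴/12 = 1.415 in⁴
Effective length L_e = K·L = 2 × 107 = 214.0 in
P_cr = π²EI / L_e² = π² × 16100×10³ × 1.415 / 214.0² = 4.910×10^3 lb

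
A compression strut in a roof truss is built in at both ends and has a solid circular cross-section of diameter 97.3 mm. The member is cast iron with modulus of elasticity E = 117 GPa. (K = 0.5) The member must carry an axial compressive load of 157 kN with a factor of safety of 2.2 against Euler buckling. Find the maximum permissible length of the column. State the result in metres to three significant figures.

L_max ≈ 7.67 m

I = πd⁴/64 = π×97.3⁴/64 = 4.400×10^6 mm⁴
I = 4.400×10^-6 m⁴
Required critical load P_cr = n·P = 2.2 × 157 = 345.4 kN = 3.454×10^5 N
From P_cr = π²EI/(K·L)²:  L = (1/K)·√(π²EI/P_cr) = (1/0.5)·√(π²×1.17×10^11×4.400×10^-6/3.454×10^5)
L = 7.67 m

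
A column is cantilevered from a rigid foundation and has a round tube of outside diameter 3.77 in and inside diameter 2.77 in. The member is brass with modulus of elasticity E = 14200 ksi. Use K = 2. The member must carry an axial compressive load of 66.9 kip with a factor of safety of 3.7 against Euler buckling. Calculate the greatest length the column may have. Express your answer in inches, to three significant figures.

d_o = 3.77 in, d_i = 2.77 in
I = π(d_o⁴ − d_i⁴)/64 = π(3.77⁴ − 2.770⁴)/64 = 7.026 in⁴
Required critical load P_cr = n·P = 3.7 × 66.9 = 247.5 kip = 2.475×10^5 lb
From P_cr = π²EI/(K·L)²:  L = (1/K)·√(π²EI/P_cr) = (1/2)·√(π²×1.42×10^7×7.026/2.475×10^5)
L = 31.5 in

L_max ≈ 31.5 in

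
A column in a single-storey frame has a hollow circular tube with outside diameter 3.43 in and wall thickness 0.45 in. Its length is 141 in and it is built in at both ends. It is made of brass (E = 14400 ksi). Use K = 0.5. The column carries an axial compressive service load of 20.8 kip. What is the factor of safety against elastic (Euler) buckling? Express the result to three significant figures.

n ≈ 6.58

Inner diameter d_i = 3.43 − 2×0.45 = 2.530 in
I = π(d_o⁴ − d_i⁴)/64 = π(3.43⁴ − 2.530⁴)/64 = 4.783 in⁴
Effective length L_e = K·L = 0.5 × 141 = 70.50 in
P_cr = π²EI / L_e² = π² × 14400×10³ × 4.783 / 70.50² = 1.368×10^5 lb
Factor of safety n = P_cr / P = 136.77 / 20.8 = 6.58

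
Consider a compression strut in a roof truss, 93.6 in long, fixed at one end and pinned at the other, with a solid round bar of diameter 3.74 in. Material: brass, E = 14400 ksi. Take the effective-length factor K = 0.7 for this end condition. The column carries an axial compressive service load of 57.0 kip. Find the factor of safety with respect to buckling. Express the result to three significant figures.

n ≈ 5.58

I = πd⁴/64 = π×3.74⁴/64 = 9.604 in⁴
Effective length L_e = K·L = 0.7 × 93.6 = 65.52 in
P_cr = π²EI / L_e² = π² × 14400×10³ × 9.604 / 65.52² = 3.180×10^5 lb
Factor of safety n = P_cr / P = 317.96 / 57.0 = 5.58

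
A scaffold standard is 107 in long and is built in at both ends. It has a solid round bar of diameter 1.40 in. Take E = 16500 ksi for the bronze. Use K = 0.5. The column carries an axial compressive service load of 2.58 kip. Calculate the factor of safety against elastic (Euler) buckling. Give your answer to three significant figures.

I = πd⁴/64 = π×1.40⁴/64 = 0.1886 in⁴
Effective length L_e = K·L = 0.5 × 107 = 53.50 in
P_cr = π²EI / L_e² = π² × 16500×10³ × 0.1886 / 53.50² = 1.073×10^4 lb
Factor of safety n = P_cr / P = 10.729 / 2.58 = 4.16

n ≈ 4.16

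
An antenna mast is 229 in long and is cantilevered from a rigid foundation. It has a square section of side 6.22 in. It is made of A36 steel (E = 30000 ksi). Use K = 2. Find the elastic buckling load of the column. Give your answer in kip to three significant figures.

P_cr ≈ 176 kip

I = a⁴/12 = 6.22⁴/12 = 124.7 in⁴
Effective length L_e = K·L = 2 × 229 = 458.0 in
P_cr = π²EI / L_e² = π² × 30000×10³ × 124.7 / 458.0² = 1.761×10^5 lb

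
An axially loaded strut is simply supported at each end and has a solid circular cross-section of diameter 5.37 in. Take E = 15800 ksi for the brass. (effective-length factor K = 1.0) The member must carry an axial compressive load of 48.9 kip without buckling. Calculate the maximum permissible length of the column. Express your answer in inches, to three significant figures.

L_max ≈ 361 in

I = πd⁴/64 = π×5.37⁴/64 = 40.82 in⁴
At the buckling limit P_cr = P = 4.890×10^4 lb
From P_cr = π²EI/(K·L)²:  L = (1/K)·√(π²EI/P_cr) = (1/1)·√(π²×1.58×10^7×40.82/4.890×10^4)
L = 361 in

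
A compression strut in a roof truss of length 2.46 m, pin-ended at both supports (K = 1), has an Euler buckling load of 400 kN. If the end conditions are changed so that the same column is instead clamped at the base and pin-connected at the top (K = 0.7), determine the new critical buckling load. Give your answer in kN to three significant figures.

P_cr ∝ 1/K², so P_cr,new = P_cr,old × (K_old/K_new)² = 400 × (1/0.7)²
= 400 × 2.041 = 816 kN

P_cr ≈ 816 kN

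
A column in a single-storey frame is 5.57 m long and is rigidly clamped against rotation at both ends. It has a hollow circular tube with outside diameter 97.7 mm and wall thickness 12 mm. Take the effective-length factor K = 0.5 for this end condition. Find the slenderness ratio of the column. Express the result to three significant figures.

λ ≈ 91.0

Inner diameter d_i = 97.7 − 2×12 = 73.70 mm
I = π(d_o⁴ − d_i⁴)/64 = π(97.7⁴ − 73.70⁴)/64 = 3.024×10^6 mm⁴
A = 3.231×10^3 mm²;  r_min = √(I/A) = √(3.024×10^6/3.231×10^3) = 30.60 mm
L_e = K·L = 0.5 × 5.57 m = 2.785 m = 2785.0 mm
λ = L_e / r_min = 2785.0 / 30.60 = 91.0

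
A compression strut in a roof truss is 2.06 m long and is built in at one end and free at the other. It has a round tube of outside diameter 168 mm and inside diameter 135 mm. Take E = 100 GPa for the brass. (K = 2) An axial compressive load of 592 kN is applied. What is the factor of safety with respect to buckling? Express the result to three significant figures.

n ≈ 2.24

d_o = 168 mm, d_i = 135 mm
I = π(d_o⁴ − d_i⁴)/64 = π(168⁴ − 135.0⁴)/64 = 2.280×10^7 mm⁴
I = 2.280×10^7 mm⁴ = 2.280×10^-5 m⁴
Effective length L_e = K·L = 2 × 2.06 = 4.120 m
P_cr = π²EI / L_e² = π² × 100×10⁹ × 2.280×10^-5 / 4.120² = 1.326×10^6 N
Factor of safety n = P_cr / P = 1325.6 / 592 = 2.24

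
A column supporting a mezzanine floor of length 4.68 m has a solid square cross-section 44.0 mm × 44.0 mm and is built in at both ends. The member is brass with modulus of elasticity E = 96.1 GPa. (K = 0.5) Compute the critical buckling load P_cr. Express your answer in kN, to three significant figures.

I = a⁴/12 = 44.0⁴/12 = 3.123×10^5 mm⁴
I = 3.123×10^5 mm⁴ = 3.123×10^-7 m⁴
Effective length L_e = K·L = 0.5 × 4.68 = 2.340 m
P_cr = π²EI / L_e² = π² × 96.1×10⁹ × 3.123×10^-7 / 2.340² = 5.410×10^4 N

P_cr ≈ 54.1 kN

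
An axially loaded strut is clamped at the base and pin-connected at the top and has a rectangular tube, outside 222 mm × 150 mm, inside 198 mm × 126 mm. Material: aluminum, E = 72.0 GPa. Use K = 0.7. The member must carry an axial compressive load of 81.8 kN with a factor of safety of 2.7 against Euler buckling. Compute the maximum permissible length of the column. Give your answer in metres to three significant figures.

Weak-axis I_min = (h_o·b_o³ − h_i·b_i³)/12 with b_o = 150, b_i = 126.0 mm (shorter outer/inner sides).
I_min = (222×150³ − 198.0×126.0³)/12 = 2.943×10^7 mm⁴
I = 2.943×10^-5 m⁴
Required critical load P_cr = n·P = 2.7 × 81.8 = 220.9 kN = 2.209×10^5 N
From P_cr = π²EI/(K·L)²:  L = (1/K)·√(π²EI/P_cr) = (1/0.7)·√(π²×7.20×10^10×2.943×10^-5/2.209×10^5)
L = 13.9 m

L_max ≈ 13.9 m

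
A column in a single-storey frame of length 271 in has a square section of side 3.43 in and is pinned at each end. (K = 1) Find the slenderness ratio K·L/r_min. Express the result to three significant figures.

I = a⁴/12 = 3.43⁴/12 = 11.53 in⁴
A = 11.76 in²;  r_min = √(I/A) = √(11.53/11.76) = 0.9902 in
L_e = K·L = 1 × 271 = 271.0 in
λ = L_e / r_min = 271.00 / 0.9902 = 274

λ ≈ 274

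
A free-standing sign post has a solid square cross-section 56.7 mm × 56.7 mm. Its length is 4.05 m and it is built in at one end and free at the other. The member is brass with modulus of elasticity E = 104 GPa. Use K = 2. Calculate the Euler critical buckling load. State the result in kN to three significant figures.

I = a⁴/12 = 56.7⁴/12 = 8.613×10^5 mm⁴
I = 8.613×10^5 mm⁴ = 8.613×10^-7 m⁴
Effective length L_e = K·L = 2 × 4.05 = 8.100 m
P_cr = π²EI / L_e² = π² × 104×10⁹ × 8.613×10^-7 / 8.100² = 1.347×10^4 N

P_cr ≈ 13.5 kN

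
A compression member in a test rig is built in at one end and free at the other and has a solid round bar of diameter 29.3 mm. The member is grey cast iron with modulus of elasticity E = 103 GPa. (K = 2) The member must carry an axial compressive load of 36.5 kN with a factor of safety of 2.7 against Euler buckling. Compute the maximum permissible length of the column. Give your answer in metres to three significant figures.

I = πd⁴/64 = π×29.3⁴/64 = 3.618×10^4 mm⁴
I = 3.618×10^-8 m⁴
Required critical load P_cr = n·P = 2.7 × 36.5 = 98.55 kN = 9.855×10^4 N
From P_cr = π²EI/(K·L)²:  L = (1/K)·√(π²EI/P_cr) = (1/2)·√(π²×1.03×10^11×3.618×10^-8/9.855×10^4)
L = 0.305 m

L_max ≈ 0.305 m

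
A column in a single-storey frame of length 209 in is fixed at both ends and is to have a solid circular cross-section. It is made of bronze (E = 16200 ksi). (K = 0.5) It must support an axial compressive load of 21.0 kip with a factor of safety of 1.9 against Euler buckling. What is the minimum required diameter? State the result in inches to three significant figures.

Required P_cr = n·P = 1.9 × 21.0 = 39.90 kip
L_e = K·L = 0.5 × 209 = 104.5 in
Required I = P_cr·L_e²/(π²E) = 3.990×10^4 × 104.5² / (π² × 1.62×10^7) = 2.725 in⁴
Solid circle: I = πd⁴/64  ⇒  d = (64I/π)^(1/4) = (64×2.725/π)^(1/4) = 2.73 in

d ≈ 2.73 in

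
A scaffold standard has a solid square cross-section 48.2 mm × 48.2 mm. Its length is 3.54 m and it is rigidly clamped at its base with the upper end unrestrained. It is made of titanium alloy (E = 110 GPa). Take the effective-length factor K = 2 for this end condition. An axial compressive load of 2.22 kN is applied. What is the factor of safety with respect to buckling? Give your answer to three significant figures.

n ≈ 4.39

I = a⁴/12 = 48.2⁴/12 = 4.498×10^5 mm⁴
I = 4.498×10^5 mm⁴ = 4.498×10^-7 m⁴
Effective length L_e = K·L = 2 × 3.54 = 7.080 m
P_cr = π²EI / L_e² = π² × 110×10⁹ × 4.498×10^-7 / 7.080² = 9.742×10^3 N
Factor of safety n = P_cr / P = 9.7417 / 2.22 = 4.39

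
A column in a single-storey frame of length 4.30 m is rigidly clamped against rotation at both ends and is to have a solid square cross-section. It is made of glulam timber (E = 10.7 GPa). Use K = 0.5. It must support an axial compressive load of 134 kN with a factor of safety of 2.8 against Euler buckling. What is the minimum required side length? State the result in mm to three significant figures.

a ≈ 118 mm

Required P_cr = n·P = 2.8 × 134 = 375.2 kN
L_e = K·L = 0.5 × 4.30 = 2.150 m
Required I = P_cr·L_e²/(π²E) = 3.752×10^5 × 2.150² / (π² × 1.07×10^10) = 1.642×10^-5 m⁴
I_req = 1.642×10^7 mm⁴
Solid square: I = a⁴/12  ⇒  a = (12I)^(1/4) = (12×1.642×10^7)^(1/4) = 118 mm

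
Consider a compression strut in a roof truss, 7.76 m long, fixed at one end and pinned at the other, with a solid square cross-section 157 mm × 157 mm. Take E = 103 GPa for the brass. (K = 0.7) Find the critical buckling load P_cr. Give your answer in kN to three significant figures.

P_cr ≈ 1740 kN

I = a⁴/12 = 157⁴/12 = 5.063×10^7 mm⁴
I = 5.063×10^7 mm⁴ = 5.063×10^-5 m⁴
Effective length L_e = K·L = 0.7 × 7.76 = 5.432 m
P_cr = π²EI / L_e² = π² × 103×10⁹ × 5.063×10^-5 / 5.432² = 1.744×10^6 N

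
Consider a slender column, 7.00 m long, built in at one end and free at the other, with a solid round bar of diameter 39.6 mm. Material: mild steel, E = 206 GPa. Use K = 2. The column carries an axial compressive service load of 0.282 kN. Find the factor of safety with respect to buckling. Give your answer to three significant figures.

I = πd⁴/64 = π×39.6⁴/64 = 1.207×10^5 mm⁴
I = 1.207×10^5 mm⁴ = 1.207×10^-7 m⁴
Effective length L_e = K·L = 2 × 7.00 = 14.00 m
P_cr = π²EI / L_e² = π² × 206×10⁹ × 1.207×10^-7 / 14.00² = 1.252×10^3 N
Factor of safety n = P_cr / P = 1.2522 / 0.282 = 4.44

n ≈ 4.44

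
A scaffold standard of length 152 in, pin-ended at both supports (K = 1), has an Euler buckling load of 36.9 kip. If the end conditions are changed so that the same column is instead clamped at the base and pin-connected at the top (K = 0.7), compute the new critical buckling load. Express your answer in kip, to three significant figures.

P_cr ≈ 75.3 kip

P_cr ∝ 1/K², so P_cr,new = P_cr,old × (K_old/K_new)² = 36.9 × (1/0.7)²
= 36.9 × 2.041 = 75.3 kip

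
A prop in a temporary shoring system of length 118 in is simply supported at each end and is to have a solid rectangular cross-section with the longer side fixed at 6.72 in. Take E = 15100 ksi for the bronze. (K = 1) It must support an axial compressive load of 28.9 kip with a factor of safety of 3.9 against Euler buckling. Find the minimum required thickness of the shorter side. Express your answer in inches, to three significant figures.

Required P_cr = n·P = 3.9 × 28.9 = 112.7 kip
L_e = K·L = 1 × 118 = 118.0 in
Required I = P_cr·L_e²/(π²E) = 1.127×10^5 × 118.0² / (π² × 1.51×10^7) = 10.53 in⁴
Rectangle, weak axis: I_min = h·b³/12 with h = 6.72 in fixed  ⇒  b = (12I/h)^(1/3) = 2.66 in

b ≈ 2.66 in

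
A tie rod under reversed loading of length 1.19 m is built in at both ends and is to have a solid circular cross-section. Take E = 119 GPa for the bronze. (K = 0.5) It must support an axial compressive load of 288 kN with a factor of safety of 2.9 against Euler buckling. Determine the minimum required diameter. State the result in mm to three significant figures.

Required P_cr = n·P = 2.9 × 288 = 835.2 kN
L_e = K·L = 0.5 × 1.19 = 0.5950 m
Required I = P_cr·L_e²/(π²E) = 8.352×10^5 × 0.5950² / (π² × 1.19×10^11) = 2.518×10^-7 m⁴
I_req = 2.518×10^5 mm⁴
Solid circle: I = πd⁴/64  ⇒  d = (64I/π)^(1/4) = (64×2.518×10^5/π)^(1/4) = 47.6 mm

d ≈ 47.6 mm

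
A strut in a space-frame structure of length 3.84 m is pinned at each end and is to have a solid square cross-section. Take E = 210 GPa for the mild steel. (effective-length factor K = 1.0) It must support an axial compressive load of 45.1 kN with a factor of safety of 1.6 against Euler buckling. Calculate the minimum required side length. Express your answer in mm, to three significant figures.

Required P_cr = n·P = 1.6 × 45.1 = 72.16 kN
L_e = K·L = 1 × 3.84 = 3.840 m
Required I = P_cr·L_e²/(π²E) = 7.216×10^4 × 3.840² / (π² × 2.10×10^11) = 5.134×10^-7 m⁴
I_req = 5.134×10^5 mm⁴
Solid square: I = a⁴/12  ⇒  a = (12I)^(1/4) = (12×5.134×10^5)^(1/4) = 49.8 mm

a ≈ 49.8 mm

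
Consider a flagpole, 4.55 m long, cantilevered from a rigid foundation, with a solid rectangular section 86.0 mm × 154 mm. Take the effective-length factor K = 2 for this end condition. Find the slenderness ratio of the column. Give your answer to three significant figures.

λ ≈ 367

Buckling occurs about the weak axis: I_min = h·b³/12 with b = 86.0 mm (the shorter side).
I_min = 154×86.0³/12 = 8.163×10^6 mm⁴
A = 1.324×10^4 mm²;  r_min = √(I/A) = √(8.163×10^6/1.324×10^4) = 24.83 mm
L_e = K·L = 2 × 4.55 m = 9.100 m = 9100.0 mm
λ = L_e / r_min = 9100.0 / 24.83 = 367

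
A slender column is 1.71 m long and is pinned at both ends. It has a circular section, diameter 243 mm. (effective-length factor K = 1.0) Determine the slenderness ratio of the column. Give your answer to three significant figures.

I = πd⁴/64 = π×243⁴/64 = 1.712×10^8 mm⁴
A = 4.638×10^4 mm²;  r_min = √(I/A) = √(1.712×10^8/4.638×10^4) = 60.75 mm
L_e = K·L = 1 × 1.71 m = 1.710 m = 1710.0 mm
λ = L_e / r_min = 1710.0 / 60.75 = 28.1

λ ≈ 28.1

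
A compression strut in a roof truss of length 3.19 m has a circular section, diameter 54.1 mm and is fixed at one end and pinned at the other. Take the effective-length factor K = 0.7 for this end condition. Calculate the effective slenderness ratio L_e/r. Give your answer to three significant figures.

I = πd⁴/64 = π×54.1⁴/64 = 4.205×10^5 mm⁴
A = 2.299×10^3 mm²;  r_min = √(I/A) = √(4.205×10^5/2.299×10^3) = 13.52 mm
L_e = K·L = 0.7 × 3.19 m = 2.233 m = 2233.0 mm
λ = L_e / r_min = 2233.0 / 13.52 = 165

λ ≈ 165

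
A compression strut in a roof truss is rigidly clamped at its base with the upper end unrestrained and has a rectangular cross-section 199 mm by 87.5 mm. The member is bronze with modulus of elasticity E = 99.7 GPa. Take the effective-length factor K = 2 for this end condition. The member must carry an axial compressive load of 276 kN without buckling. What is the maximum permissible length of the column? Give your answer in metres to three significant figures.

L_max ≈ 3.15 m

Buckling occurs about the weak axis: I_min = h·b³/12 with b = 87.5 mm (the shorter side).
I_min = 199×87.5³/12 = 1.111×10^7 mm⁴
I = 1.111×10^-5 m⁴
At the buckling limit P_cr = P = 2.760×10^5 N
From P_cr = π²EI/(K·L)²:  L = (1/K)·√(π²EI/P_cr) = (1/2)·√(π²×9.97×10^10×1.111×10^-5/2.760×10^5)
L = 3.15 m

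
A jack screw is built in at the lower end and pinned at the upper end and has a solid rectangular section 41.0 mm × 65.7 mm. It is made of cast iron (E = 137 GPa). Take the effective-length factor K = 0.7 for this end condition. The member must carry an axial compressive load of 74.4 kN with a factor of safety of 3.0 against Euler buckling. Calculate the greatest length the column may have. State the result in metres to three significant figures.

Buckling occurs about the weak axis: I_min = h·b³/12 with b = 41.0 mm (the shorter side).
I_min = 65.7×41.0³/12 = 3.773×10^5 mm⁴
I = 3.773×10^-7 m⁴
Required critical load P_cr = n·P = 3.0 × 74.4 = 223.2 kN = 2.232×10^5 N
From P_cr = π²EI/(K·L)²:  L = (1/K)·√(π²EI/P_cr) = (1/0.7)·√(π²×1.37×10^11×3.773×10^-7/2.232×10^5)
L = 2.16 m

L_max ≈ 2.16 m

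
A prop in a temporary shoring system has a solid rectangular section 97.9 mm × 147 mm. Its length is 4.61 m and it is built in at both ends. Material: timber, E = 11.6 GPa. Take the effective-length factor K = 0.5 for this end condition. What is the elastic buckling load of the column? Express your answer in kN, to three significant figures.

Buckling occurs about the weak axis: I_min = h·b³/12 with b = 97.9 mm (the shorter side).
I_min = 147×97.9³/12 = 1.149×10^7 mm⁴
I = 1.149×10^7 mm⁴ = 1.149×10^-5 m⁴
Effective length L_e = K·L = 0.5 × 4.61 = 2.305 m
P_cr = π²EI / L_e² = π² × 11.6×10⁹ × 1.149×10^-5 / 2.305² = 2.477×10^5 N

P_cr ≈ 248 kN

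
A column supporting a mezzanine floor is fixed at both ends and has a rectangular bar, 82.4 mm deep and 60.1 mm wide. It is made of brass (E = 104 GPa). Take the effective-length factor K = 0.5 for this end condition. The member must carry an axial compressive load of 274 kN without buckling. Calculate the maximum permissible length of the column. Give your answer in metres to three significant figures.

Buckling occurs about the weak axis: I_min = h·b³/12 with b = 60.1 mm (the shorter side).
I_min = 82.4×60.1³/12 = 1.491×10^6 mm⁴
I = 1.491×10^-6 m⁴
At the buckling limit P_cr = P = 2.740×10^5 N
From P_cr = π²EI/(K·L)²:  L = (1/K)·√(π²EI/P_cr) = (1/0.5)·√(π²×1.04×10^11×1.491×10^-6/2.740×10^5)
L = 4.73 m

L_max ≈ 4.73 m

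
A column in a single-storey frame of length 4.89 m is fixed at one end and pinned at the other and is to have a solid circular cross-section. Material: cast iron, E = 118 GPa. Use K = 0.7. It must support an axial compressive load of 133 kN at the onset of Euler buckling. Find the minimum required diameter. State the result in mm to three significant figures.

d ≈ 72.3 mm

L_e = K·L = 0.7 × 4.89 = 3.423 m
Required I = P_cr·L_e²/(π²E) = 1.330×10^5 × 3.423² / (π² × 1.18×10^11) = 1.338×10^-6 m⁴
I_req = 1.338×10^6 mm⁴
Solid circle: I = πd⁴/64  ⇒  d = (64I/π)^(1/4) = (64×1.338×10^6/π)^(1/4) = 72.3 mm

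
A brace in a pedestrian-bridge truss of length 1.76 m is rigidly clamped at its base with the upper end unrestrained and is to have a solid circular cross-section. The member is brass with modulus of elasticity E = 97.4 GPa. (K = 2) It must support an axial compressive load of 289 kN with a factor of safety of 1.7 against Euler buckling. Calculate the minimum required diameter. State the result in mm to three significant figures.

Required P_cr = n·P = 1.7 × 289 = 491.3 kN
L_e = K·L = 2 × 1.76 = 3.520 m
Required I = P_cr·L_e²/(π²E) = 4.913×10^5 × 3.520² / (π² × 9.74×10^10) = 6.332×10^-6 m⁴
I_req = 6.332×10^6 mm⁴
Solid circle: I = πd⁴/64  ⇒  d = (64I/π)^(1/4) = (64×6.332×10^6/π)^(1/4) = 107 mm

d ≈ 107 mm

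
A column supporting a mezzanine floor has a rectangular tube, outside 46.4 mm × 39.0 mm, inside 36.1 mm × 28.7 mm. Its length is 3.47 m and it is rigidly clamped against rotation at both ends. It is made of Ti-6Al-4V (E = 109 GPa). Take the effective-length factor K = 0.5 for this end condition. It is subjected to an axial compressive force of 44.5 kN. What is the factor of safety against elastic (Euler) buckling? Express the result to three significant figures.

Weak-axis I_min = (h_o·b_o³ − h_i·b_i³)/12 with b_o = 39.0, b_i = 28.70 mm (shorter outer/inner sides).
I_min = (46.4×39.0³ − 36.10×28.70³)/12 = 1.583×10^5 mm⁴
I = 1.583×10^5 mm⁴ = 1.583×10^-7 m⁴
Effective length L_e = K·L = 0.5 × 3.47 = 1.735 m
P_cr = π²EI / L_e² = π² × 109×10⁹ × 1.583×10^-7 / 1.735² = 5.656×10^4 N
Factor of safety n = P_cr / P = 56.555 / 44.5 = 1.27

n ≈ 1.27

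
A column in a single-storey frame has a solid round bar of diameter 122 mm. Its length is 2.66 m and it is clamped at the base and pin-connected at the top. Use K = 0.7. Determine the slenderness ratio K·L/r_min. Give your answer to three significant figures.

λ ≈ 61.0

For a solid circle r = d/4 = 122/4 = 30.50 mm
L_e = K·L = 0.7 × 2.66 m = 1.862 m = 1862.0 mm
λ = L_e / r_min = 1862.0 / 30.50 = 61.0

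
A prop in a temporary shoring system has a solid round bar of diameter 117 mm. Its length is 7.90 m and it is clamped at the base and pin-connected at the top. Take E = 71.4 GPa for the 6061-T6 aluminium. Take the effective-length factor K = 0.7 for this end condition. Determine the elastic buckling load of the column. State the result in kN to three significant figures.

I = πd⁴/64 = π×117⁴/64 = 9.198×10^6 mm⁴
I = 9.198×10^6 mm⁴ = 9.198×10^-6 m⁴
Effective length L_e = K·L = 0.7 × 7.90 = 5.530 m
P_cr = π²EI / L_e² = π² × 71.4×10⁹ × 9.198×10^-6 / 5.530² = 2.120×10^5 N

P_cr ≈ 212 kN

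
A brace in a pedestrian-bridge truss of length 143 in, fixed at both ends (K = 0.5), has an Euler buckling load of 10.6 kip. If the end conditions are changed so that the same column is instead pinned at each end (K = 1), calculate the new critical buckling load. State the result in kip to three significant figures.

P_cr ∝ 1/K², so P_cr,new = P_cr,old × (K_old/K_new)² = 10.6 × (0.5/1)²
= 10.6 × 0.2500 = 2.65 kip

P_cr ≈ 2.65 kip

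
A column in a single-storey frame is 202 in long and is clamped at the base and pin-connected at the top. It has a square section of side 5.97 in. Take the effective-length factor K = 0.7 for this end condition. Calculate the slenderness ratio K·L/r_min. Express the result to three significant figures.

For a square r = a/√12 = 5.97/√12 = 1.723 in
L_e = K·L = 0.7 × 202 = 141.4 in
λ = L_e / r_min = 141.40 / 1.723 = 82.0

λ ≈ 82.0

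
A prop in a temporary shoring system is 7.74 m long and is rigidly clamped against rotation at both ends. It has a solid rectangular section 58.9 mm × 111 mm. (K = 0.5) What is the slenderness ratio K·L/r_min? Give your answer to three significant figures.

Buckling occurs about the weak axis: I_min = h·b³/12 with b = 58.9 mm (the shorter side).
I_min = 111×58.9³/12 = 1.890×10^6 mm⁴
A = 6.538×10^3 mm²;  r_min = √(I/A) = √(1.890×10^6/6.538×10^3) = 17.00 mm
L_e = K·L = 0.5 × 7.74 m = 3.870 m = 3870.0 mm
λ = L_e / r_min = 3870.0 / 17.00 = 228

λ ≈ 228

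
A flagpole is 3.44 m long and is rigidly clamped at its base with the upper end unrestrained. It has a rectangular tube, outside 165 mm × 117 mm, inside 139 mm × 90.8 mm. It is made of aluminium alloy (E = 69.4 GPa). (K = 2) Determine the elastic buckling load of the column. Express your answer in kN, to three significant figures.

P_cr ≈ 193 kN

Weak-axis I_min = (h_o·b_o³ − h_i·b_i³)/12 with b_o = 117, b_i = 90.80 mm (shorter outer/inner sides).
I_min = (165×117³ − 139.0×90.80³)/12 = 1.335×10^7 mm⁴
I = 1.335×10^7 mm⁴ = 1.335×10^-5 m⁴
Effective length L_e = K·L = 2 × 3.44 = 6.880 m
P_cr = π²EI / L_e² = π² × 69.4×10⁹ × 1.335×10^-5 / 6.880² = 1.932×10^5 N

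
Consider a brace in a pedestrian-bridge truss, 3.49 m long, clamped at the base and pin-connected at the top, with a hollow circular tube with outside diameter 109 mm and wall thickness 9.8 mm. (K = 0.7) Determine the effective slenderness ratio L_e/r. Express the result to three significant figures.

Inner diameter d_i = 109 − 2×9.8 = 89.40 mm
I = π(d_o⁴ − d_i⁴)/64 = π(109⁴ − 89.40⁴)/64 = 3.793×10^6 mm⁴
A = 3.054×10^3 mm²;  r_min = √(I/A) = √(3.793×10^6/3.054×10^3) = 35.24 mm
L_e = K·L = 0.7 × 3.49 m = 2.443 m = 2443.0 mm
λ = L_e / r_min = 2443.0 / 35.24 = 69.3

λ ≈ 69.3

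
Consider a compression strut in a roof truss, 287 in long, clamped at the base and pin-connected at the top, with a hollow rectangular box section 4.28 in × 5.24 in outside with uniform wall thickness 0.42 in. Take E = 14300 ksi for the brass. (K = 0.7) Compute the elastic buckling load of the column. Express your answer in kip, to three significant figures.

Inner dimensions: h_i = 5.24 − 2×0.42 = 4.400 in, b_i = 4.28 − 2×0.42 = 3.440 in
Weak-axis I_min = (h_o·b_o³ − h_i·b_i³)/12 with b_o = 4.28, b_i = 3.440 in (shorter outer/inner sides).
I_min = (5.24×4.28³ − 4.400×3.440³)/12 = 19.31 in⁴
Effective length L_e = K·L = 0.7 × 287 = 200.9 in
P_cr = π²EI / L_e² = π² × 14300×10³ × 19.31 / 200.9² = 6.752×10^4 lb

P_cr ≈ 67.5 kip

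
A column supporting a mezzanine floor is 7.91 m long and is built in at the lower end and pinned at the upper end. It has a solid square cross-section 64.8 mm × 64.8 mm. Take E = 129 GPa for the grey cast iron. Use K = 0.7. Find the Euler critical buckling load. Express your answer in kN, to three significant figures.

P_cr ≈ 61.0 kN

I = a⁴/12 = 64.8⁴/12 = 1.469×10^6 mm⁴
I = 1.469×10^6 mm⁴ = 1.469×10^-6 m⁴
Effective length L_e = K·L = 0.7 × 7.91 = 5.537 m
P_cr = π²EI / L_e² = π² × 129×10⁹ × 1.469×10^-6 / 5.537² = 6.102×10^4 N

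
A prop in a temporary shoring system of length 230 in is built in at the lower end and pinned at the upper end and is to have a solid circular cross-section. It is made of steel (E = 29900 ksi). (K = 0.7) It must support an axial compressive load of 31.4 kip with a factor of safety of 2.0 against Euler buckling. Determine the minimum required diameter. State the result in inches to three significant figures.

d ≈ 3.26 in

Required P_cr = n·P = 2.0 × 31.4 = 62.80 kip
L_e = K·L = 0.7 × 230 = 161.0 in
Required I = P_cr·L_e²/(π²E) = 6.280×10^4 × 161.0² / (π² × 2.99×10^7) = 5.516 in⁴
Solid circle: I = πd⁴/64  ⇒  d = (64I/π)^(1/4) = (64×5.516/π)^(1/4) = 3.26 in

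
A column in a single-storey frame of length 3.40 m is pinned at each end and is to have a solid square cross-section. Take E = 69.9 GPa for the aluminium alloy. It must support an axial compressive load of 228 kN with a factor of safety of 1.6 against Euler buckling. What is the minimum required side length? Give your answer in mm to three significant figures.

Required P_cr = n·P = 1.6 × 228 = 364.8 kN
L_e = K·L = 1 × 3.40 = 3.400 m
Required I = P_cr·L_e²/(π²E) = 3.648×10^5 × 3.400² / (π² × 6.99×10^10) = 6.113×10^-6 m⁴
I_req = 6.113×10^6 mm⁴
Solid square: I = a⁴/12  ⇒  a = (12I)^(1/4) = (12×6.113×10^6)^(1/4) = 92.5 mm

a ≈ 92.5 mm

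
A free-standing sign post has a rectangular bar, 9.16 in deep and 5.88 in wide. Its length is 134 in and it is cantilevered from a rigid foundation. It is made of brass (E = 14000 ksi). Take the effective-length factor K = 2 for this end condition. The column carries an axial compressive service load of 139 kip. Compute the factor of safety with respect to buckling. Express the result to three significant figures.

n ≈ 2.15

Buckling occurs about the weak axis: I_min = h·b³/12 with b = 5.88 in (the shorter side).
I_min = 9.16×5.88³/12 = 155.2 in⁴
Effective length L_e = K·L = 2 × 134 = 268.0 in
P_cr = π²EI / L_e² = π² × 14000×10³ × 155.2 / 268.0² = 2.985×10^5 lb
Factor of safety n = P_cr / P = 298.54 / 139 = 2.15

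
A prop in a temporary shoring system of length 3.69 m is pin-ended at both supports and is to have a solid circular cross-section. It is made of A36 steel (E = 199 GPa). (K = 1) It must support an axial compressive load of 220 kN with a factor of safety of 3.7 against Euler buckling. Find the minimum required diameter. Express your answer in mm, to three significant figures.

d ≈ 104 mm

Required P_cr = n·P = 3.7 × 220 = 814.0 kN
L_e = K·L = 1 × 3.69 = 3.690 m
Required I = P_cr·L_e²/(π²E) = 8.140×10^5 × 3.690² / (π² × 1.99×10^11) = 5.643×10^-6 m⁴
I_req = 5.643×10^6 mm⁴
Solid circle: I = πd⁴/64  ⇒  d = (64I/π)^(1/4) = (64×5.643×10^6/π)^(1/4) = 104 mm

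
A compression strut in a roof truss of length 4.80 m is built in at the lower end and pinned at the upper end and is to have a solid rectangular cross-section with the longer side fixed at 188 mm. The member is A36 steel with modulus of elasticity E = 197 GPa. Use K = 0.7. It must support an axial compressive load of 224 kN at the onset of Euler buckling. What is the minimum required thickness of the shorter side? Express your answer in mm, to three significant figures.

L_e = K·L = 0.7 × 4.80 = 3.360 m
Required I = P_cr·L_e²/(π²E) = 2.240×10^5 × 3.360² / (π² × 1.97×10^11) = 1.301×10^-6 m⁴
I_req = 1.301×10^6 mm⁴
Rectangle, weak axis: I_min = h·b³/12 with h = 188 mm fixed  ⇒  b = (12I/h)^(1/3) = 43.6 mm

b ≈ 43.6 mm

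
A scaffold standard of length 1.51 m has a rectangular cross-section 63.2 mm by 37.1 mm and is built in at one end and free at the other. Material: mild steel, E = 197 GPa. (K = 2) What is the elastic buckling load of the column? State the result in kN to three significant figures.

Buckling occurs about the weak axis: I_min = h·b³/12 with b = 37.1 mm (the shorter side).
I_min = 63.2×37.1³/12 = 2.689×10^5 mm⁴
I = 2.689×10^5 mm⁴ = 2.689×10^-7 m⁴
Effective length L_e = K·L = 2 × 1.51 = 3.020 m
P_cr = π²EI / L_e² = π² × 197×10⁹ × 2.689×10^-7 / 3.020² = 5.733×10^4 N

P_cr ≈ 57.3 kN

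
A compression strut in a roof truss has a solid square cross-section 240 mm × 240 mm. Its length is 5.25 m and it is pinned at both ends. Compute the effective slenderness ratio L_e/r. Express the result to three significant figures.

λ ≈ 75.8

For a square r = a/√12 = 240/√12 = 69.28 mm
L_e = K·L = 1 × 5.25 m = 5.250 m = 5250.0 mm
λ = L_e / r_min = 5250.0 / 69.28 = 75.8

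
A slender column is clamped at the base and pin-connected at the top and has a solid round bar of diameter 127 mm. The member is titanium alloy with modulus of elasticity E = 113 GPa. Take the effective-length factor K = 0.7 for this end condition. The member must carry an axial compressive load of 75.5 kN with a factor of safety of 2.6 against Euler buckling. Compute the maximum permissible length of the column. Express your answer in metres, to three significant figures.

L_max ≈ 12.2 m

I = πd⁴/64 = π×127⁴/64 = 1.277×10^7 mm⁴
I = 1.277×10^-5 m⁴
Required critical load P_cr = n·P = 2.6 × 75.5 = 196.3 kN = 1.963×10^5 N
From P_cr = π²EI/(K·L)²:  L = (1/K)·√(π²EI/P_cr) = (1/0.7)·√(π²×1.13×10^11×1.277×10^-5/1.963×10^5)
L = 12.2 m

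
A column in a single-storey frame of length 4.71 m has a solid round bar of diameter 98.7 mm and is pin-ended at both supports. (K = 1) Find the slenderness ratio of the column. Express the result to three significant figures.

λ ≈ 191

I = πd⁴/64 = π×98.7⁴/64 = 4.658×10^6 mm⁴
A = 7.651×10^3 mm²;  r_min = √(I/A) = √(4.658×10^6/7.651×10^3) = 24.68 mm
L_e = K·L = 1 × 4.71 m = 4.710 m = 4710.0 mm
λ = L_e / r_min = 4710.0 / 24.68 = 191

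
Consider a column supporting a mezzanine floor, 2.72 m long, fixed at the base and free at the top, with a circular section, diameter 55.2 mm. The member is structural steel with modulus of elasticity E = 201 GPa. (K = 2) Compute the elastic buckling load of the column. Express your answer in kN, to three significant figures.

P_cr ≈ 30.6 kN

I = πd⁴/64 = π×55.2⁴/64 = 4.557×10^5 mm⁴
I = 4.557×10^5 mm⁴ = 4.557×10^-7 m⁴
Effective length L_e = K·L = 2 × 2.72 = 5.440 m
P_cr = π²EI / L_e² = π² × 201×10⁹ × 4.557×10^-7 / 5.440² = 3.055×10^4 N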